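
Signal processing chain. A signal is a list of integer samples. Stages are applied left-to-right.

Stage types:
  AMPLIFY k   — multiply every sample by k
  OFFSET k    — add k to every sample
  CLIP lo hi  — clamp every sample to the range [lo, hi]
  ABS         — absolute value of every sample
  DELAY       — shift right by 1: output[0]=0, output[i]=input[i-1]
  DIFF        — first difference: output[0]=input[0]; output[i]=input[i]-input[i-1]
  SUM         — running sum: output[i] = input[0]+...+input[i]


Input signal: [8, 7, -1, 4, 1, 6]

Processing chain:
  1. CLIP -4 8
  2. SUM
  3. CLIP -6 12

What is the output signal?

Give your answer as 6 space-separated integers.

Answer: 8 12 12 12 12 12

Derivation:
Input: [8, 7, -1, 4, 1, 6]
Stage 1 (CLIP -4 8): clip(8,-4,8)=8, clip(7,-4,8)=7, clip(-1,-4,8)=-1, clip(4,-4,8)=4, clip(1,-4,8)=1, clip(6,-4,8)=6 -> [8, 7, -1, 4, 1, 6]
Stage 2 (SUM): sum[0..0]=8, sum[0..1]=15, sum[0..2]=14, sum[0..3]=18, sum[0..4]=19, sum[0..5]=25 -> [8, 15, 14, 18, 19, 25]
Stage 3 (CLIP -6 12): clip(8,-6,12)=8, clip(15,-6,12)=12, clip(14,-6,12)=12, clip(18,-6,12)=12, clip(19,-6,12)=12, clip(25,-6,12)=12 -> [8, 12, 12, 12, 12, 12]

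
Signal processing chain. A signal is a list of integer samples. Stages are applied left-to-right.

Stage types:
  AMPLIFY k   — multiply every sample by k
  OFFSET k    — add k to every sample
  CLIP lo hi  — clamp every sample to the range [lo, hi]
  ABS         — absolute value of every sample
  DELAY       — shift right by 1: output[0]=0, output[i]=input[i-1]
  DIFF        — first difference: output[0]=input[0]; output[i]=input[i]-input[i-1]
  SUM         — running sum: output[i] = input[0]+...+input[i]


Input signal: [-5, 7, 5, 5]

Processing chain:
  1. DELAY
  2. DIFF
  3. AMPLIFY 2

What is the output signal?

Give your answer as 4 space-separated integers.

Input: [-5, 7, 5, 5]
Stage 1 (DELAY): [0, -5, 7, 5] = [0, -5, 7, 5] -> [0, -5, 7, 5]
Stage 2 (DIFF): s[0]=0, -5-0=-5, 7--5=12, 5-7=-2 -> [0, -5, 12, -2]
Stage 3 (AMPLIFY 2): 0*2=0, -5*2=-10, 12*2=24, -2*2=-4 -> [0, -10, 24, -4]

Answer: 0 -10 24 -4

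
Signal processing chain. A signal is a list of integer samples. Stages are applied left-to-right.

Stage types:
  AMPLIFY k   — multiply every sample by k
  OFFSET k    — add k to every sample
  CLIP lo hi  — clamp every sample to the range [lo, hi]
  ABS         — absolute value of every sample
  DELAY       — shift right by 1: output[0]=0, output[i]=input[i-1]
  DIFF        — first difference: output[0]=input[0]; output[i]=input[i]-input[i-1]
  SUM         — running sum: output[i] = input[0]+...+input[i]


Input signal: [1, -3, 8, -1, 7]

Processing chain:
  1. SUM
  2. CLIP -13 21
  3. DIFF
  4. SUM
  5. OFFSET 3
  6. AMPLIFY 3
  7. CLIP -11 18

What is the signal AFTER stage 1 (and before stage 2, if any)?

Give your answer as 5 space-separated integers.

Answer: 1 -2 6 5 12

Derivation:
Input: [1, -3, 8, -1, 7]
Stage 1 (SUM): sum[0..0]=1, sum[0..1]=-2, sum[0..2]=6, sum[0..3]=5, sum[0..4]=12 -> [1, -2, 6, 5, 12]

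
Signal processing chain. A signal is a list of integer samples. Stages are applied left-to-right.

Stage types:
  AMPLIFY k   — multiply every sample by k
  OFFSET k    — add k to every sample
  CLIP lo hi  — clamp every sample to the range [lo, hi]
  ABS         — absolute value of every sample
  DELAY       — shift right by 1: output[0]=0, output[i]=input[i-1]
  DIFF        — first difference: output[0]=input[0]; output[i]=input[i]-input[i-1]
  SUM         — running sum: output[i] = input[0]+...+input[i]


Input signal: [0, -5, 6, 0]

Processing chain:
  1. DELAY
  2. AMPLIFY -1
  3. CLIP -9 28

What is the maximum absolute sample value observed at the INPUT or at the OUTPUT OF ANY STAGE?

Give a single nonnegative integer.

Input: [0, -5, 6, 0] (max |s|=6)
Stage 1 (DELAY): [0, 0, -5, 6] = [0, 0, -5, 6] -> [0, 0, -5, 6] (max |s|=6)
Stage 2 (AMPLIFY -1): 0*-1=0, 0*-1=0, -5*-1=5, 6*-1=-6 -> [0, 0, 5, -6] (max |s|=6)
Stage 3 (CLIP -9 28): clip(0,-9,28)=0, clip(0,-9,28)=0, clip(5,-9,28)=5, clip(-6,-9,28)=-6 -> [0, 0, 5, -6] (max |s|=6)
Overall max amplitude: 6

Answer: 6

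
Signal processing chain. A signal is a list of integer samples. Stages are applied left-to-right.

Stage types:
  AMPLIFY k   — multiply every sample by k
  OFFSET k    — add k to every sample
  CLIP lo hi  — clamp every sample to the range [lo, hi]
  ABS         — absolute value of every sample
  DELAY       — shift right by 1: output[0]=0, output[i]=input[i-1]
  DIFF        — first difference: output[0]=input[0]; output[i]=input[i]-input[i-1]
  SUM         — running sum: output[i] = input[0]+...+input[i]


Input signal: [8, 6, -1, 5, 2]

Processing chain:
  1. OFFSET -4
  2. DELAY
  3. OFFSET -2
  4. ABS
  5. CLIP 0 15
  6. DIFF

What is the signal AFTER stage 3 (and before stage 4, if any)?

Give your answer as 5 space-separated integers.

Answer: -2 2 0 -7 -1

Derivation:
Input: [8, 6, -1, 5, 2]
Stage 1 (OFFSET -4): 8+-4=4, 6+-4=2, -1+-4=-5, 5+-4=1, 2+-4=-2 -> [4, 2, -5, 1, -2]
Stage 2 (DELAY): [0, 4, 2, -5, 1] = [0, 4, 2, -5, 1] -> [0, 4, 2, -5, 1]
Stage 3 (OFFSET -2): 0+-2=-2, 4+-2=2, 2+-2=0, -5+-2=-7, 1+-2=-1 -> [-2, 2, 0, -7, -1]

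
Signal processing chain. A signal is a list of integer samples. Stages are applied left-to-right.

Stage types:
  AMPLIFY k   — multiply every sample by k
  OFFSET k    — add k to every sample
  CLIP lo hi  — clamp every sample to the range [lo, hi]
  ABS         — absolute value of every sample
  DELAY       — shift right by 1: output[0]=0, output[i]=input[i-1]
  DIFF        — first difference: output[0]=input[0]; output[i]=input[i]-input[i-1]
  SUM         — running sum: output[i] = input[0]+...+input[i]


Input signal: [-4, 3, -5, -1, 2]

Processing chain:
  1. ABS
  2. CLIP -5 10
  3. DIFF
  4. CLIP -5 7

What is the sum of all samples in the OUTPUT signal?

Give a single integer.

Input: [-4, 3, -5, -1, 2]
Stage 1 (ABS): |-4|=4, |3|=3, |-5|=5, |-1|=1, |2|=2 -> [4, 3, 5, 1, 2]
Stage 2 (CLIP -5 10): clip(4,-5,10)=4, clip(3,-5,10)=3, clip(5,-5,10)=5, clip(1,-5,10)=1, clip(2,-5,10)=2 -> [4, 3, 5, 1, 2]
Stage 3 (DIFF): s[0]=4, 3-4=-1, 5-3=2, 1-5=-4, 2-1=1 -> [4, -1, 2, -4, 1]
Stage 4 (CLIP -5 7): clip(4,-5,7)=4, clip(-1,-5,7)=-1, clip(2,-5,7)=2, clip(-4,-5,7)=-4, clip(1,-5,7)=1 -> [4, -1, 2, -4, 1]
Output sum: 2

Answer: 2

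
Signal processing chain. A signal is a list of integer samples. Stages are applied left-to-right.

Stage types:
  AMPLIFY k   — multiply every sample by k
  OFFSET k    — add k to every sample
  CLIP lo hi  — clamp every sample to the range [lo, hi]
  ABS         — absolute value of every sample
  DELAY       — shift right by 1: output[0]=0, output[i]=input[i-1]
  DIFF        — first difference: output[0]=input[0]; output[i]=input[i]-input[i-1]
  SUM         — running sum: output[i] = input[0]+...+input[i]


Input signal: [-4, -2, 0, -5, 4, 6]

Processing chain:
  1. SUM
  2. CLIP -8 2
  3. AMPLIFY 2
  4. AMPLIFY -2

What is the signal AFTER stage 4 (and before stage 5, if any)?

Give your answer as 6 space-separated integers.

Answer: 16 24 24 32 28 4

Derivation:
Input: [-4, -2, 0, -5, 4, 6]
Stage 1 (SUM): sum[0..0]=-4, sum[0..1]=-6, sum[0..2]=-6, sum[0..3]=-11, sum[0..4]=-7, sum[0..5]=-1 -> [-4, -6, -6, -11, -7, -1]
Stage 2 (CLIP -8 2): clip(-4,-8,2)=-4, clip(-6,-8,2)=-6, clip(-6,-8,2)=-6, clip(-11,-8,2)=-8, clip(-7,-8,2)=-7, clip(-1,-8,2)=-1 -> [-4, -6, -6, -8, -7, -1]
Stage 3 (AMPLIFY 2): -4*2=-8, -6*2=-12, -6*2=-12, -8*2=-16, -7*2=-14, -1*2=-2 -> [-8, -12, -12, -16, -14, -2]
Stage 4 (AMPLIFY -2): -8*-2=16, -12*-2=24, -12*-2=24, -16*-2=32, -14*-2=28, -2*-2=4 -> [16, 24, 24, 32, 28, 4]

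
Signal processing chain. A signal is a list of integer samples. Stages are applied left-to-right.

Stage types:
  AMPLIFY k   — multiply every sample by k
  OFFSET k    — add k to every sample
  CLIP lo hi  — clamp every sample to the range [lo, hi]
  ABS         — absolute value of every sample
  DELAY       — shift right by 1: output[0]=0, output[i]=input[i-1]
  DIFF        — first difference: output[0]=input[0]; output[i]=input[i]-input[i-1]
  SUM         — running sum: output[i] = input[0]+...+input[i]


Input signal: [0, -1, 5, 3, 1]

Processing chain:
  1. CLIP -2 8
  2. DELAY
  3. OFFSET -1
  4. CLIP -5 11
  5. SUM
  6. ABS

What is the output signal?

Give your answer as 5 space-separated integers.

Answer: 1 2 4 0 2

Derivation:
Input: [0, -1, 5, 3, 1]
Stage 1 (CLIP -2 8): clip(0,-2,8)=0, clip(-1,-2,8)=-1, clip(5,-2,8)=5, clip(3,-2,8)=3, clip(1,-2,8)=1 -> [0, -1, 5, 3, 1]
Stage 2 (DELAY): [0, 0, -1, 5, 3] = [0, 0, -1, 5, 3] -> [0, 0, -1, 5, 3]
Stage 3 (OFFSET -1): 0+-1=-1, 0+-1=-1, -1+-1=-2, 5+-1=4, 3+-1=2 -> [-1, -1, -2, 4, 2]
Stage 4 (CLIP -5 11): clip(-1,-5,11)=-1, clip(-1,-5,11)=-1, clip(-2,-5,11)=-2, clip(4,-5,11)=4, clip(2,-5,11)=2 -> [-1, -1, -2, 4, 2]
Stage 5 (SUM): sum[0..0]=-1, sum[0..1]=-2, sum[0..2]=-4, sum[0..3]=0, sum[0..4]=2 -> [-1, -2, -4, 0, 2]
Stage 6 (ABS): |-1|=1, |-2|=2, |-4|=4, |0|=0, |2|=2 -> [1, 2, 4, 0, 2]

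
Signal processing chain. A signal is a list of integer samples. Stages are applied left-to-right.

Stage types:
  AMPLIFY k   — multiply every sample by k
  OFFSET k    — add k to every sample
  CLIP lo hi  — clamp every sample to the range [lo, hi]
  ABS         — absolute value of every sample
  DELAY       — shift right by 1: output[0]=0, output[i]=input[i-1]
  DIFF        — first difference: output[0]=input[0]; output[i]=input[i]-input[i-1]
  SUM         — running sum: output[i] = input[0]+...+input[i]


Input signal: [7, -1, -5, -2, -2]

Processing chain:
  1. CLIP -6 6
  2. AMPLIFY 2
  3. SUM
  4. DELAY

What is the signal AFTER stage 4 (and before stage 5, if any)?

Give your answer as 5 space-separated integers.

Input: [7, -1, -5, -2, -2]
Stage 1 (CLIP -6 6): clip(7,-6,6)=6, clip(-1,-6,6)=-1, clip(-5,-6,6)=-5, clip(-2,-6,6)=-2, clip(-2,-6,6)=-2 -> [6, -1, -5, -2, -2]
Stage 2 (AMPLIFY 2): 6*2=12, -1*2=-2, -5*2=-10, -2*2=-4, -2*2=-4 -> [12, -2, -10, -4, -4]
Stage 3 (SUM): sum[0..0]=12, sum[0..1]=10, sum[0..2]=0, sum[0..3]=-4, sum[0..4]=-8 -> [12, 10, 0, -4, -8]
Stage 4 (DELAY): [0, 12, 10, 0, -4] = [0, 12, 10, 0, -4] -> [0, 12, 10, 0, -4]

Answer: 0 12 10 0 -4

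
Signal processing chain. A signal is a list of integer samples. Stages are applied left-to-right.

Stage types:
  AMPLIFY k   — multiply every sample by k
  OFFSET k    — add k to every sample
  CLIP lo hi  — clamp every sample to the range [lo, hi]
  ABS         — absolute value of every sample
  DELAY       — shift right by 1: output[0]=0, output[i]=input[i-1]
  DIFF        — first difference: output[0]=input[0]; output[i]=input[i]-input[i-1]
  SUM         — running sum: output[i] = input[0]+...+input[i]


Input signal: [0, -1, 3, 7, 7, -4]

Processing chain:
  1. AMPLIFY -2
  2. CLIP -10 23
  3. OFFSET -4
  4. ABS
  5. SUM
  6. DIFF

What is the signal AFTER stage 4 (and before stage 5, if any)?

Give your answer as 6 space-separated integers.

Answer: 4 2 10 14 14 4

Derivation:
Input: [0, -1, 3, 7, 7, -4]
Stage 1 (AMPLIFY -2): 0*-2=0, -1*-2=2, 3*-2=-6, 7*-2=-14, 7*-2=-14, -4*-2=8 -> [0, 2, -6, -14, -14, 8]
Stage 2 (CLIP -10 23): clip(0,-10,23)=0, clip(2,-10,23)=2, clip(-6,-10,23)=-6, clip(-14,-10,23)=-10, clip(-14,-10,23)=-10, clip(8,-10,23)=8 -> [0, 2, -6, -10, -10, 8]
Stage 3 (OFFSET -4): 0+-4=-4, 2+-4=-2, -6+-4=-10, -10+-4=-14, -10+-4=-14, 8+-4=4 -> [-4, -2, -10, -14, -14, 4]
Stage 4 (ABS): |-4|=4, |-2|=2, |-10|=10, |-14|=14, |-14|=14, |4|=4 -> [4, 2, 10, 14, 14, 4]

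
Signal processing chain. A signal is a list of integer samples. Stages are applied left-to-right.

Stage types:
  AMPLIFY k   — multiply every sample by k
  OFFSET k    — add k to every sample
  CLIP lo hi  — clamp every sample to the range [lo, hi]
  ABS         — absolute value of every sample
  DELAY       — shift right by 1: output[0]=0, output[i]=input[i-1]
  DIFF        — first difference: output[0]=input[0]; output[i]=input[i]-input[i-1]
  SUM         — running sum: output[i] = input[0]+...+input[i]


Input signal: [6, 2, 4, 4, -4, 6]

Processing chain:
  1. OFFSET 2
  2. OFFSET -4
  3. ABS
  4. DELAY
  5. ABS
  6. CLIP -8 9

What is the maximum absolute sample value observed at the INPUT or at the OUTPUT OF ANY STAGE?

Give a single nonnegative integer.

Answer: 8

Derivation:
Input: [6, 2, 4, 4, -4, 6] (max |s|=6)
Stage 1 (OFFSET 2): 6+2=8, 2+2=4, 4+2=6, 4+2=6, -4+2=-2, 6+2=8 -> [8, 4, 6, 6, -2, 8] (max |s|=8)
Stage 2 (OFFSET -4): 8+-4=4, 4+-4=0, 6+-4=2, 6+-4=2, -2+-4=-6, 8+-4=4 -> [4, 0, 2, 2, -6, 4] (max |s|=6)
Stage 3 (ABS): |4|=4, |0|=0, |2|=2, |2|=2, |-6|=6, |4|=4 -> [4, 0, 2, 2, 6, 4] (max |s|=6)
Stage 4 (DELAY): [0, 4, 0, 2, 2, 6] = [0, 4, 0, 2, 2, 6] -> [0, 4, 0, 2, 2, 6] (max |s|=6)
Stage 5 (ABS): |0|=0, |4|=4, |0|=0, |2|=2, |2|=2, |6|=6 -> [0, 4, 0, 2, 2, 6] (max |s|=6)
Stage 6 (CLIP -8 9): clip(0,-8,9)=0, clip(4,-8,9)=4, clip(0,-8,9)=0, clip(2,-8,9)=2, clip(2,-8,9)=2, clip(6,-8,9)=6 -> [0, 4, 0, 2, 2, 6] (max |s|=6)
Overall max amplitude: 8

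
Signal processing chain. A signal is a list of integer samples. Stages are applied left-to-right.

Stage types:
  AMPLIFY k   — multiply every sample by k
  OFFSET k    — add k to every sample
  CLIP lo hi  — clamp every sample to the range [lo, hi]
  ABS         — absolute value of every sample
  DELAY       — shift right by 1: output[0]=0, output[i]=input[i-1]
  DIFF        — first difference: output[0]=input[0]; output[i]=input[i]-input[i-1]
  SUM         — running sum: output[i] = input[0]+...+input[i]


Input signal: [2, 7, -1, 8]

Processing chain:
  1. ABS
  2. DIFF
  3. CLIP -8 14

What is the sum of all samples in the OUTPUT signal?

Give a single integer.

Answer: 8

Derivation:
Input: [2, 7, -1, 8]
Stage 1 (ABS): |2|=2, |7|=7, |-1|=1, |8|=8 -> [2, 7, 1, 8]
Stage 2 (DIFF): s[0]=2, 7-2=5, 1-7=-6, 8-1=7 -> [2, 5, -6, 7]
Stage 3 (CLIP -8 14): clip(2,-8,14)=2, clip(5,-8,14)=5, clip(-6,-8,14)=-6, clip(7,-8,14)=7 -> [2, 5, -6, 7]
Output sum: 8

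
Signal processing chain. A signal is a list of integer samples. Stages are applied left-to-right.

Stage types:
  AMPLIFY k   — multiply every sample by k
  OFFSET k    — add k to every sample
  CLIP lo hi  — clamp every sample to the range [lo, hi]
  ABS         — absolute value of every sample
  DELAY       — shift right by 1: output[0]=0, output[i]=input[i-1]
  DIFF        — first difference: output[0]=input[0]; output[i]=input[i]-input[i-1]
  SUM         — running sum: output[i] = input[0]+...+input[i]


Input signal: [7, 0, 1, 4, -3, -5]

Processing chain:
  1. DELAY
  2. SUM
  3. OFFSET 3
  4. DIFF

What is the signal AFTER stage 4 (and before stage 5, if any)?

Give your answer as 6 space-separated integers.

Input: [7, 0, 1, 4, -3, -5]
Stage 1 (DELAY): [0, 7, 0, 1, 4, -3] = [0, 7, 0, 1, 4, -3] -> [0, 7, 0, 1, 4, -3]
Stage 2 (SUM): sum[0..0]=0, sum[0..1]=7, sum[0..2]=7, sum[0..3]=8, sum[0..4]=12, sum[0..5]=9 -> [0, 7, 7, 8, 12, 9]
Stage 3 (OFFSET 3): 0+3=3, 7+3=10, 7+3=10, 8+3=11, 12+3=15, 9+3=12 -> [3, 10, 10, 11, 15, 12]
Stage 4 (DIFF): s[0]=3, 10-3=7, 10-10=0, 11-10=1, 15-11=4, 12-15=-3 -> [3, 7, 0, 1, 4, -3]

Answer: 3 7 0 1 4 -3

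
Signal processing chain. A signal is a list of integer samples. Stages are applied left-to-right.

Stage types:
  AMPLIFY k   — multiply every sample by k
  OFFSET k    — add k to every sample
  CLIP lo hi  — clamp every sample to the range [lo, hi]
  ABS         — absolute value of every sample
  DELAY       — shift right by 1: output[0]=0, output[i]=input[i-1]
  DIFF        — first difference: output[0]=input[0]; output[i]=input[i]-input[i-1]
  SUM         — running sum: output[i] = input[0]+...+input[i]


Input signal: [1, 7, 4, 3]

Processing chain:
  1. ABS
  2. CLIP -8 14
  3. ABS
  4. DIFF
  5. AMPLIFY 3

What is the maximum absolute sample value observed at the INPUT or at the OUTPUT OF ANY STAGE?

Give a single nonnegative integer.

Input: [1, 7, 4, 3] (max |s|=7)
Stage 1 (ABS): |1|=1, |7|=7, |4|=4, |3|=3 -> [1, 7, 4, 3] (max |s|=7)
Stage 2 (CLIP -8 14): clip(1,-8,14)=1, clip(7,-8,14)=7, clip(4,-8,14)=4, clip(3,-8,14)=3 -> [1, 7, 4, 3] (max |s|=7)
Stage 3 (ABS): |1|=1, |7|=7, |4|=4, |3|=3 -> [1, 7, 4, 3] (max |s|=7)
Stage 4 (DIFF): s[0]=1, 7-1=6, 4-7=-3, 3-4=-1 -> [1, 6, -3, -1] (max |s|=6)
Stage 5 (AMPLIFY 3): 1*3=3, 6*3=18, -3*3=-9, -1*3=-3 -> [3, 18, -9, -3] (max |s|=18)
Overall max amplitude: 18

Answer: 18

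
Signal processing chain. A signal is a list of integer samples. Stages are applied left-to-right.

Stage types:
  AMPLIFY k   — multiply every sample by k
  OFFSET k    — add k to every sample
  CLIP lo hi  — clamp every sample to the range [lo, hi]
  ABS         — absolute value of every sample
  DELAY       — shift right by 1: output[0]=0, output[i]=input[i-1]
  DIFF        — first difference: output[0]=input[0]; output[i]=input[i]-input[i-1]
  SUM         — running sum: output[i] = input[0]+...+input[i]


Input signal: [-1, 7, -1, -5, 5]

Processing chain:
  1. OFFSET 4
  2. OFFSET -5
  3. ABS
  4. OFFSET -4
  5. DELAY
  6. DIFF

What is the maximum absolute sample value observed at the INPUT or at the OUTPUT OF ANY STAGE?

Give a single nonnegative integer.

Input: [-1, 7, -1, -5, 5] (max |s|=7)
Stage 1 (OFFSET 4): -1+4=3, 7+4=11, -1+4=3, -5+4=-1, 5+4=9 -> [3, 11, 3, -1, 9] (max |s|=11)
Stage 2 (OFFSET -5): 3+-5=-2, 11+-5=6, 3+-5=-2, -1+-5=-6, 9+-5=4 -> [-2, 6, -2, -6, 4] (max |s|=6)
Stage 3 (ABS): |-2|=2, |6|=6, |-2|=2, |-6|=6, |4|=4 -> [2, 6, 2, 6, 4] (max |s|=6)
Stage 4 (OFFSET -4): 2+-4=-2, 6+-4=2, 2+-4=-2, 6+-4=2, 4+-4=0 -> [-2, 2, -2, 2, 0] (max |s|=2)
Stage 5 (DELAY): [0, -2, 2, -2, 2] = [0, -2, 2, -2, 2] -> [0, -2, 2, -2, 2] (max |s|=2)
Stage 6 (DIFF): s[0]=0, -2-0=-2, 2--2=4, -2-2=-4, 2--2=4 -> [0, -2, 4, -4, 4] (max |s|=4)
Overall max amplitude: 11

Answer: 11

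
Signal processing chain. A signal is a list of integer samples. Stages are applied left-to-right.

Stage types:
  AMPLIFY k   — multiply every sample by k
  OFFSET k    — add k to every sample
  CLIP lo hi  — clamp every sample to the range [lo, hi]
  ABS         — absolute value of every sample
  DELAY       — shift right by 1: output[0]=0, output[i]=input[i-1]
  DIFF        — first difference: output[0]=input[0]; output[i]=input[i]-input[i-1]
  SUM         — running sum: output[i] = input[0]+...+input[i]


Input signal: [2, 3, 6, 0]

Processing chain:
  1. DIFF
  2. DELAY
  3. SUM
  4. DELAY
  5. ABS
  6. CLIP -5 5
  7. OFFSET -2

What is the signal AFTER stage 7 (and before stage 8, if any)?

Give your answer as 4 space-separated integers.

Answer: -2 -2 0 1

Derivation:
Input: [2, 3, 6, 0]
Stage 1 (DIFF): s[0]=2, 3-2=1, 6-3=3, 0-6=-6 -> [2, 1, 3, -6]
Stage 2 (DELAY): [0, 2, 1, 3] = [0, 2, 1, 3] -> [0, 2, 1, 3]
Stage 3 (SUM): sum[0..0]=0, sum[0..1]=2, sum[0..2]=3, sum[0..3]=6 -> [0, 2, 3, 6]
Stage 4 (DELAY): [0, 0, 2, 3] = [0, 0, 2, 3] -> [0, 0, 2, 3]
Stage 5 (ABS): |0|=0, |0|=0, |2|=2, |3|=3 -> [0, 0, 2, 3]
Stage 6 (CLIP -5 5): clip(0,-5,5)=0, clip(0,-5,5)=0, clip(2,-5,5)=2, clip(3,-5,5)=3 -> [0, 0, 2, 3]
Stage 7 (OFFSET -2): 0+-2=-2, 0+-2=-2, 2+-2=0, 3+-2=1 -> [-2, -2, 0, 1]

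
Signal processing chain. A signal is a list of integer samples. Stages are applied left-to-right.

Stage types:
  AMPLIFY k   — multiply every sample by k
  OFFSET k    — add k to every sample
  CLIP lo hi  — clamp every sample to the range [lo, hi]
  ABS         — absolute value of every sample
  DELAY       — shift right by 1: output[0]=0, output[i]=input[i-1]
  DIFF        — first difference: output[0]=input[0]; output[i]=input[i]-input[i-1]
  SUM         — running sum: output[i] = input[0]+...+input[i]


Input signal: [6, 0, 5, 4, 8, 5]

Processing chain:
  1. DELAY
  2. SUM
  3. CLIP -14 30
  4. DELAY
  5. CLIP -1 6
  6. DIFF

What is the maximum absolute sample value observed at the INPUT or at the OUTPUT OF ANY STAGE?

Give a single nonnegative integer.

Input: [6, 0, 5, 4, 8, 5] (max |s|=8)
Stage 1 (DELAY): [0, 6, 0, 5, 4, 8] = [0, 6, 0, 5, 4, 8] -> [0, 6, 0, 5, 4, 8] (max |s|=8)
Stage 2 (SUM): sum[0..0]=0, sum[0..1]=6, sum[0..2]=6, sum[0..3]=11, sum[0..4]=15, sum[0..5]=23 -> [0, 6, 6, 11, 15, 23] (max |s|=23)
Stage 3 (CLIP -14 30): clip(0,-14,30)=0, clip(6,-14,30)=6, clip(6,-14,30)=6, clip(11,-14,30)=11, clip(15,-14,30)=15, clip(23,-14,30)=23 -> [0, 6, 6, 11, 15, 23] (max |s|=23)
Stage 4 (DELAY): [0, 0, 6, 6, 11, 15] = [0, 0, 6, 6, 11, 15] -> [0, 0, 6, 6, 11, 15] (max |s|=15)
Stage 5 (CLIP -1 6): clip(0,-1,6)=0, clip(0,-1,6)=0, clip(6,-1,6)=6, clip(6,-1,6)=6, clip(11,-1,6)=6, clip(15,-1,6)=6 -> [0, 0, 6, 6, 6, 6] (max |s|=6)
Stage 6 (DIFF): s[0]=0, 0-0=0, 6-0=6, 6-6=0, 6-6=0, 6-6=0 -> [0, 0, 6, 0, 0, 0] (max |s|=6)
Overall max amplitude: 23

Answer: 23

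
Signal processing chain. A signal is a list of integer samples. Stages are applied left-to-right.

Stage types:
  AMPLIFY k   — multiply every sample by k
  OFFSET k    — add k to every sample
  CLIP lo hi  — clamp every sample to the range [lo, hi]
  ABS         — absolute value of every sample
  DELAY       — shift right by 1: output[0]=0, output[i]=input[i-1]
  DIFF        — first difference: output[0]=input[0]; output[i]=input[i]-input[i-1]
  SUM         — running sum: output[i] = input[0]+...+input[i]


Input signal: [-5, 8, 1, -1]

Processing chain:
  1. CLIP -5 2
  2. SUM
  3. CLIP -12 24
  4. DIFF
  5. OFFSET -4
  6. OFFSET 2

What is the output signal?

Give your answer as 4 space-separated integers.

Answer: -7 0 -1 -3

Derivation:
Input: [-5, 8, 1, -1]
Stage 1 (CLIP -5 2): clip(-5,-5,2)=-5, clip(8,-5,2)=2, clip(1,-5,2)=1, clip(-1,-5,2)=-1 -> [-5, 2, 1, -1]
Stage 2 (SUM): sum[0..0]=-5, sum[0..1]=-3, sum[0..2]=-2, sum[0..3]=-3 -> [-5, -3, -2, -3]
Stage 3 (CLIP -12 24): clip(-5,-12,24)=-5, clip(-3,-12,24)=-3, clip(-2,-12,24)=-2, clip(-3,-12,24)=-3 -> [-5, -3, -2, -3]
Stage 4 (DIFF): s[0]=-5, -3--5=2, -2--3=1, -3--2=-1 -> [-5, 2, 1, -1]
Stage 5 (OFFSET -4): -5+-4=-9, 2+-4=-2, 1+-4=-3, -1+-4=-5 -> [-9, -2, -3, -5]
Stage 6 (OFFSET 2): -9+2=-7, -2+2=0, -3+2=-1, -5+2=-3 -> [-7, 0, -1, -3]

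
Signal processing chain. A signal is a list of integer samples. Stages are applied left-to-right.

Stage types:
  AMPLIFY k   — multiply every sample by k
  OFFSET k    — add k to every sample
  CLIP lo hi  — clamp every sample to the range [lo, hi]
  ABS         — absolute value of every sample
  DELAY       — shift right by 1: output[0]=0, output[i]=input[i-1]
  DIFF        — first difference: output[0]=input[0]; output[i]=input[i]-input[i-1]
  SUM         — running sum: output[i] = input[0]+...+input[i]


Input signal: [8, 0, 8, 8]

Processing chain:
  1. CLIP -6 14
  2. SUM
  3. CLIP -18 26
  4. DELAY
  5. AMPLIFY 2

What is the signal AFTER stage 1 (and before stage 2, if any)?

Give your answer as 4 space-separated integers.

Input: [8, 0, 8, 8]
Stage 1 (CLIP -6 14): clip(8,-6,14)=8, clip(0,-6,14)=0, clip(8,-6,14)=8, clip(8,-6,14)=8 -> [8, 0, 8, 8]

Answer: 8 0 8 8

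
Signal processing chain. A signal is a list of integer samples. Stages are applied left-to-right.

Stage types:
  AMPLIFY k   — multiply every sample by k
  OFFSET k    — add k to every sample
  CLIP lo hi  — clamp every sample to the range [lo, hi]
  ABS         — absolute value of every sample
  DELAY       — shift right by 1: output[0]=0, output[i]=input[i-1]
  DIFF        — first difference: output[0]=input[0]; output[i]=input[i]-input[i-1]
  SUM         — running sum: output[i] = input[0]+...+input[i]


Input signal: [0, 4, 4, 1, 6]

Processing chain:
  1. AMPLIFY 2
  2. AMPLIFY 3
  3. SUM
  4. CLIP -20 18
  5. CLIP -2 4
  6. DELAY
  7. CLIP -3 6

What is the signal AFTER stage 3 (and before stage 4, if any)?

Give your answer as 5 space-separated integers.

Answer: 0 24 48 54 90

Derivation:
Input: [0, 4, 4, 1, 6]
Stage 1 (AMPLIFY 2): 0*2=0, 4*2=8, 4*2=8, 1*2=2, 6*2=12 -> [0, 8, 8, 2, 12]
Stage 2 (AMPLIFY 3): 0*3=0, 8*3=24, 8*3=24, 2*3=6, 12*3=36 -> [0, 24, 24, 6, 36]
Stage 3 (SUM): sum[0..0]=0, sum[0..1]=24, sum[0..2]=48, sum[0..3]=54, sum[0..4]=90 -> [0, 24, 48, 54, 90]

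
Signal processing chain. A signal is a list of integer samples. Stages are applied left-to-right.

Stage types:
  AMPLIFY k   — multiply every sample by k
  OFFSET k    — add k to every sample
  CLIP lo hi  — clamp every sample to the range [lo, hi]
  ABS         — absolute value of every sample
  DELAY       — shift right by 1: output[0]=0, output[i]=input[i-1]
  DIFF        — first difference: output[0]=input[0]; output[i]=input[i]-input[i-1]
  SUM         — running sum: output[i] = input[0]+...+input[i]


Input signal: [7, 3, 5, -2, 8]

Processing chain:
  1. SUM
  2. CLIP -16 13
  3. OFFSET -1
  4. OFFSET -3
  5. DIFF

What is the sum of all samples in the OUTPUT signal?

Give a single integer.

Input: [7, 3, 5, -2, 8]
Stage 1 (SUM): sum[0..0]=7, sum[0..1]=10, sum[0..2]=15, sum[0..3]=13, sum[0..4]=21 -> [7, 10, 15, 13, 21]
Stage 2 (CLIP -16 13): clip(7,-16,13)=7, clip(10,-16,13)=10, clip(15,-16,13)=13, clip(13,-16,13)=13, clip(21,-16,13)=13 -> [7, 10, 13, 13, 13]
Stage 3 (OFFSET -1): 7+-1=6, 10+-1=9, 13+-1=12, 13+-1=12, 13+-1=12 -> [6, 9, 12, 12, 12]
Stage 4 (OFFSET -3): 6+-3=3, 9+-3=6, 12+-3=9, 12+-3=9, 12+-3=9 -> [3, 6, 9, 9, 9]
Stage 5 (DIFF): s[0]=3, 6-3=3, 9-6=3, 9-9=0, 9-9=0 -> [3, 3, 3, 0, 0]
Output sum: 9

Answer: 9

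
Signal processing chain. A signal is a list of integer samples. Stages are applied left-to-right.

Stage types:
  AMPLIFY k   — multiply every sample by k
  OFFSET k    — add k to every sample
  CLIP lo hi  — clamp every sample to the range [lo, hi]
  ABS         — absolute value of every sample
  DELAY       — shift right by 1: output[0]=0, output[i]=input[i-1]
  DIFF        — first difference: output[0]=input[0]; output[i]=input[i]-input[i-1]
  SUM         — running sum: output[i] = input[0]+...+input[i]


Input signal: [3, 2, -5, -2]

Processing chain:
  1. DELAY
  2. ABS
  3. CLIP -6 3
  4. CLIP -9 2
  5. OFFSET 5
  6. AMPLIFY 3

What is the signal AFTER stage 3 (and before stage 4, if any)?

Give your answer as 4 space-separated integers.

Input: [3, 2, -5, -2]
Stage 1 (DELAY): [0, 3, 2, -5] = [0, 3, 2, -5] -> [0, 3, 2, -5]
Stage 2 (ABS): |0|=0, |3|=3, |2|=2, |-5|=5 -> [0, 3, 2, 5]
Stage 3 (CLIP -6 3): clip(0,-6,3)=0, clip(3,-6,3)=3, clip(2,-6,3)=2, clip(5,-6,3)=3 -> [0, 3, 2, 3]

Answer: 0 3 2 3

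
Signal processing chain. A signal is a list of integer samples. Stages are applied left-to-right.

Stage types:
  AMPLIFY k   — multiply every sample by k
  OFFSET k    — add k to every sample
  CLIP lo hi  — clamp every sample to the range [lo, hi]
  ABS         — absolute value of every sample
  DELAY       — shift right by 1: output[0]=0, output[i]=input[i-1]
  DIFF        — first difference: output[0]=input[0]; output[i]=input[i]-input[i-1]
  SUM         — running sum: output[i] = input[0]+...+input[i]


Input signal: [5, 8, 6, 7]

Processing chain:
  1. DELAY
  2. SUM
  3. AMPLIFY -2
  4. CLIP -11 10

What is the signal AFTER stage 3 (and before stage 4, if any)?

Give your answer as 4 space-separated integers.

Answer: 0 -10 -26 -38

Derivation:
Input: [5, 8, 6, 7]
Stage 1 (DELAY): [0, 5, 8, 6] = [0, 5, 8, 6] -> [0, 5, 8, 6]
Stage 2 (SUM): sum[0..0]=0, sum[0..1]=5, sum[0..2]=13, sum[0..3]=19 -> [0, 5, 13, 19]
Stage 3 (AMPLIFY -2): 0*-2=0, 5*-2=-10, 13*-2=-26, 19*-2=-38 -> [0, -10, -26, -38]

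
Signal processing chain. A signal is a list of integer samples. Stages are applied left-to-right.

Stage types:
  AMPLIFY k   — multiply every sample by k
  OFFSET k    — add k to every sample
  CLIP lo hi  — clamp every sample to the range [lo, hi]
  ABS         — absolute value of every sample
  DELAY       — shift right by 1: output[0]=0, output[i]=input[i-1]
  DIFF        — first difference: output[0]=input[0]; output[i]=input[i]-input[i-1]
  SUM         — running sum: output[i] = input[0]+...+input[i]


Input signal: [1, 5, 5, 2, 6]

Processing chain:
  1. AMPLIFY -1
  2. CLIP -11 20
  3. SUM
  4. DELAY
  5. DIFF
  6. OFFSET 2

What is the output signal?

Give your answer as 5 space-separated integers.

Answer: 2 1 -3 -3 0

Derivation:
Input: [1, 5, 5, 2, 6]
Stage 1 (AMPLIFY -1): 1*-1=-1, 5*-1=-5, 5*-1=-5, 2*-1=-2, 6*-1=-6 -> [-1, -5, -5, -2, -6]
Stage 2 (CLIP -11 20): clip(-1,-11,20)=-1, clip(-5,-11,20)=-5, clip(-5,-11,20)=-5, clip(-2,-11,20)=-2, clip(-6,-11,20)=-6 -> [-1, -5, -5, -2, -6]
Stage 3 (SUM): sum[0..0]=-1, sum[0..1]=-6, sum[0..2]=-11, sum[0..3]=-13, sum[0..4]=-19 -> [-1, -6, -11, -13, -19]
Stage 4 (DELAY): [0, -1, -6, -11, -13] = [0, -1, -6, -11, -13] -> [0, -1, -6, -11, -13]
Stage 5 (DIFF): s[0]=0, -1-0=-1, -6--1=-5, -11--6=-5, -13--11=-2 -> [0, -1, -5, -5, -2]
Stage 6 (OFFSET 2): 0+2=2, -1+2=1, -5+2=-3, -5+2=-3, -2+2=0 -> [2, 1, -3, -3, 0]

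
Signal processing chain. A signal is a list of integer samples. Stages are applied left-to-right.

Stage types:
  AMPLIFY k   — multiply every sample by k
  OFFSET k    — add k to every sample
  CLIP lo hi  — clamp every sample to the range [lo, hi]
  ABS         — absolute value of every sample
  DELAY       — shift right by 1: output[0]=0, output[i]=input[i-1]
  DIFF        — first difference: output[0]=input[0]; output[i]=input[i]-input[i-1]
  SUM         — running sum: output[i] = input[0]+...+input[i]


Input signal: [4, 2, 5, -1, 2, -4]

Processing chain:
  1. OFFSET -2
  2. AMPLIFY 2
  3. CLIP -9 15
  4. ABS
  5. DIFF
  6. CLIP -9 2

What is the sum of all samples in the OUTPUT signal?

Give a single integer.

Input: [4, 2, 5, -1, 2, -4]
Stage 1 (OFFSET -2): 4+-2=2, 2+-2=0, 5+-2=3, -1+-2=-3, 2+-2=0, -4+-2=-6 -> [2, 0, 3, -3, 0, -6]
Stage 2 (AMPLIFY 2): 2*2=4, 0*2=0, 3*2=6, -3*2=-6, 0*2=0, -6*2=-12 -> [4, 0, 6, -6, 0, -12]
Stage 3 (CLIP -9 15): clip(4,-9,15)=4, clip(0,-9,15)=0, clip(6,-9,15)=6, clip(-6,-9,15)=-6, clip(0,-9,15)=0, clip(-12,-9,15)=-9 -> [4, 0, 6, -6, 0, -9]
Stage 4 (ABS): |4|=4, |0|=0, |6|=6, |-6|=6, |0|=0, |-9|=9 -> [4, 0, 6, 6, 0, 9]
Stage 5 (DIFF): s[0]=4, 0-4=-4, 6-0=6, 6-6=0, 0-6=-6, 9-0=9 -> [4, -4, 6, 0, -6, 9]
Stage 6 (CLIP -9 2): clip(4,-9,2)=2, clip(-4,-9,2)=-4, clip(6,-9,2)=2, clip(0,-9,2)=0, clip(-6,-9,2)=-6, clip(9,-9,2)=2 -> [2, -4, 2, 0, -6, 2]
Output sum: -4

Answer: -4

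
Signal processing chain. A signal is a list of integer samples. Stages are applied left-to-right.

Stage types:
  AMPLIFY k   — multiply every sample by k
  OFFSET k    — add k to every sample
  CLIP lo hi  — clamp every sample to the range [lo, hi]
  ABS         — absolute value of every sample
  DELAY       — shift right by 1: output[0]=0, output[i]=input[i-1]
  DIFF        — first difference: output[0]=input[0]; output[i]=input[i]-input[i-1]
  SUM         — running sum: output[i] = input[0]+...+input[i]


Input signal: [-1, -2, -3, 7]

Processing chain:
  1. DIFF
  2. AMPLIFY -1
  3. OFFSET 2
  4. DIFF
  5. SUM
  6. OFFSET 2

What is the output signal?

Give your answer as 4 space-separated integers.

Input: [-1, -2, -3, 7]
Stage 1 (DIFF): s[0]=-1, -2--1=-1, -3--2=-1, 7--3=10 -> [-1, -1, -1, 10]
Stage 2 (AMPLIFY -1): -1*-1=1, -1*-1=1, -1*-1=1, 10*-1=-10 -> [1, 1, 1, -10]
Stage 3 (OFFSET 2): 1+2=3, 1+2=3, 1+2=3, -10+2=-8 -> [3, 3, 3, -8]
Stage 4 (DIFF): s[0]=3, 3-3=0, 3-3=0, -8-3=-11 -> [3, 0, 0, -11]
Stage 5 (SUM): sum[0..0]=3, sum[0..1]=3, sum[0..2]=3, sum[0..3]=-8 -> [3, 3, 3, -8]
Stage 6 (OFFSET 2): 3+2=5, 3+2=5, 3+2=5, -8+2=-6 -> [5, 5, 5, -6]

Answer: 5 5 5 -6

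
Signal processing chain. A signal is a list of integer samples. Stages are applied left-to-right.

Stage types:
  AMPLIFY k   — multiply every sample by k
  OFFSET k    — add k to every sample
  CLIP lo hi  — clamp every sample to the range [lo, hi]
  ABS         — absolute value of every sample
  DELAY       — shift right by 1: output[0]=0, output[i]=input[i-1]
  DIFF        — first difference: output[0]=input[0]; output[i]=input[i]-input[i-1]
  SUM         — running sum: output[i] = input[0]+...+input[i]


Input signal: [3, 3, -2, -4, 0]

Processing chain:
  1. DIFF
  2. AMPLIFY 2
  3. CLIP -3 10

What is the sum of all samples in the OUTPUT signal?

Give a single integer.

Answer: 8

Derivation:
Input: [3, 3, -2, -4, 0]
Stage 1 (DIFF): s[0]=3, 3-3=0, -2-3=-5, -4--2=-2, 0--4=4 -> [3, 0, -5, -2, 4]
Stage 2 (AMPLIFY 2): 3*2=6, 0*2=0, -5*2=-10, -2*2=-4, 4*2=8 -> [6, 0, -10, -4, 8]
Stage 3 (CLIP -3 10): clip(6,-3,10)=6, clip(0,-3,10)=0, clip(-10,-3,10)=-3, clip(-4,-3,10)=-3, clip(8,-3,10)=8 -> [6, 0, -3, -3, 8]
Output sum: 8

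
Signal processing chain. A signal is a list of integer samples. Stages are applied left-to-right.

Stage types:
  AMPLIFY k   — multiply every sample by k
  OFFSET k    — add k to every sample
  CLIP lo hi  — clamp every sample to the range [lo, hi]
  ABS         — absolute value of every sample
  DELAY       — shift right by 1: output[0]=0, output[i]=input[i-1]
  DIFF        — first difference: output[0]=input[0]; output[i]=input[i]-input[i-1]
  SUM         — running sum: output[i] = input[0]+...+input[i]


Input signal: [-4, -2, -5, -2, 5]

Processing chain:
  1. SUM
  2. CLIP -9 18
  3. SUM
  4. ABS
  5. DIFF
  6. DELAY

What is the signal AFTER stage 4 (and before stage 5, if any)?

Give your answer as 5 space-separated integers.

Answer: 4 10 19 28 36

Derivation:
Input: [-4, -2, -5, -2, 5]
Stage 1 (SUM): sum[0..0]=-4, sum[0..1]=-6, sum[0..2]=-11, sum[0..3]=-13, sum[0..4]=-8 -> [-4, -6, -11, -13, -8]
Stage 2 (CLIP -9 18): clip(-4,-9,18)=-4, clip(-6,-9,18)=-6, clip(-11,-9,18)=-9, clip(-13,-9,18)=-9, clip(-8,-9,18)=-8 -> [-4, -6, -9, -9, -8]
Stage 3 (SUM): sum[0..0]=-4, sum[0..1]=-10, sum[0..2]=-19, sum[0..3]=-28, sum[0..4]=-36 -> [-4, -10, -19, -28, -36]
Stage 4 (ABS): |-4|=4, |-10|=10, |-19|=19, |-28|=28, |-36|=36 -> [4, 10, 19, 28, 36]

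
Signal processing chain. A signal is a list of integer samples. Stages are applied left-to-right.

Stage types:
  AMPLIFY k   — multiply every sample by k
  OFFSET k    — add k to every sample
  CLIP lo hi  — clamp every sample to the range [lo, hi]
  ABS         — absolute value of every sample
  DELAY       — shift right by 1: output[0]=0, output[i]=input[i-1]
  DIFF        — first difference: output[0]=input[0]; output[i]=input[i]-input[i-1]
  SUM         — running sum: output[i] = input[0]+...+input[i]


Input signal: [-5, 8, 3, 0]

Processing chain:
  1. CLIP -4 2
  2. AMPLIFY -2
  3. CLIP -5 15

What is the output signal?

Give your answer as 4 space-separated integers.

Input: [-5, 8, 3, 0]
Stage 1 (CLIP -4 2): clip(-5,-4,2)=-4, clip(8,-4,2)=2, clip(3,-4,2)=2, clip(0,-4,2)=0 -> [-4, 2, 2, 0]
Stage 2 (AMPLIFY -2): -4*-2=8, 2*-2=-4, 2*-2=-4, 0*-2=0 -> [8, -4, -4, 0]
Stage 3 (CLIP -5 15): clip(8,-5,15)=8, clip(-4,-5,15)=-4, clip(-4,-5,15)=-4, clip(0,-5,15)=0 -> [8, -4, -4, 0]

Answer: 8 -4 -4 0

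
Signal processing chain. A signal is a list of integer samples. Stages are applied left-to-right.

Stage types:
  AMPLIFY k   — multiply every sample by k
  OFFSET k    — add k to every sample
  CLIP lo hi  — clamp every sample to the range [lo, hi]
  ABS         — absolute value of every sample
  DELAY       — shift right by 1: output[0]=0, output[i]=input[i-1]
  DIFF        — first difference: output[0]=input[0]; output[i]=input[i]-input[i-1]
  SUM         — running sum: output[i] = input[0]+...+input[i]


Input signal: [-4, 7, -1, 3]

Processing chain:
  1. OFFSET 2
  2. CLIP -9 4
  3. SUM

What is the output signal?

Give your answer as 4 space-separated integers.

Answer: -2 2 3 7

Derivation:
Input: [-4, 7, -1, 3]
Stage 1 (OFFSET 2): -4+2=-2, 7+2=9, -1+2=1, 3+2=5 -> [-2, 9, 1, 5]
Stage 2 (CLIP -9 4): clip(-2,-9,4)=-2, clip(9,-9,4)=4, clip(1,-9,4)=1, clip(5,-9,4)=4 -> [-2, 4, 1, 4]
Stage 3 (SUM): sum[0..0]=-2, sum[0..1]=2, sum[0..2]=3, sum[0..3]=7 -> [-2, 2, 3, 7]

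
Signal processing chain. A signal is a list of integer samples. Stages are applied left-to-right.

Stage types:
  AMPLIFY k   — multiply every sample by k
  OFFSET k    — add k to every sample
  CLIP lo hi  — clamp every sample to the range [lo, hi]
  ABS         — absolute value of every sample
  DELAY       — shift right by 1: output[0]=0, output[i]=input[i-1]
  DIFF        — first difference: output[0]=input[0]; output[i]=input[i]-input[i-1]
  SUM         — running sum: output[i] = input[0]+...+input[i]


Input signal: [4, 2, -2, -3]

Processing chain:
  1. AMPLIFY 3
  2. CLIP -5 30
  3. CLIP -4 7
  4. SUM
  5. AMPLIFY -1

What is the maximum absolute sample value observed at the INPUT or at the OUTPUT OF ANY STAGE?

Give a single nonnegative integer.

Answer: 13

Derivation:
Input: [4, 2, -2, -3] (max |s|=4)
Stage 1 (AMPLIFY 3): 4*3=12, 2*3=6, -2*3=-6, -3*3=-9 -> [12, 6, -6, -9] (max |s|=12)
Stage 2 (CLIP -5 30): clip(12,-5,30)=12, clip(6,-5,30)=6, clip(-6,-5,30)=-5, clip(-9,-5,30)=-5 -> [12, 6, -5, -5] (max |s|=12)
Stage 3 (CLIP -4 7): clip(12,-4,7)=7, clip(6,-4,7)=6, clip(-5,-4,7)=-4, clip(-5,-4,7)=-4 -> [7, 6, -4, -4] (max |s|=7)
Stage 4 (SUM): sum[0..0]=7, sum[0..1]=13, sum[0..2]=9, sum[0..3]=5 -> [7, 13, 9, 5] (max |s|=13)
Stage 5 (AMPLIFY -1): 7*-1=-7, 13*-1=-13, 9*-1=-9, 5*-1=-5 -> [-7, -13, -9, -5] (max |s|=13)
Overall max amplitude: 13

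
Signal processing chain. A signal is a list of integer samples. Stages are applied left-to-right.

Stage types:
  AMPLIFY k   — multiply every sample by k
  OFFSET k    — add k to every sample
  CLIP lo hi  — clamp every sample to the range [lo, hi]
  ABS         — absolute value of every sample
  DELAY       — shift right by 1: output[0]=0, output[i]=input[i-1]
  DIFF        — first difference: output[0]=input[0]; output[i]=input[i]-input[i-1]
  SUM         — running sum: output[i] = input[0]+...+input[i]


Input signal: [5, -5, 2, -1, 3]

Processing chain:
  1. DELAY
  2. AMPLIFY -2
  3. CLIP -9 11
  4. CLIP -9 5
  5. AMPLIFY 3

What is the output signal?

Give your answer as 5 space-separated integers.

Answer: 0 -27 15 -12 6

Derivation:
Input: [5, -5, 2, -1, 3]
Stage 1 (DELAY): [0, 5, -5, 2, -1] = [0, 5, -5, 2, -1] -> [0, 5, -5, 2, -1]
Stage 2 (AMPLIFY -2): 0*-2=0, 5*-2=-10, -5*-2=10, 2*-2=-4, -1*-2=2 -> [0, -10, 10, -4, 2]
Stage 3 (CLIP -9 11): clip(0,-9,11)=0, clip(-10,-9,11)=-9, clip(10,-9,11)=10, clip(-4,-9,11)=-4, clip(2,-9,11)=2 -> [0, -9, 10, -4, 2]
Stage 4 (CLIP -9 5): clip(0,-9,5)=0, clip(-9,-9,5)=-9, clip(10,-9,5)=5, clip(-4,-9,5)=-4, clip(2,-9,5)=2 -> [0, -9, 5, -4, 2]
Stage 5 (AMPLIFY 3): 0*3=0, -9*3=-27, 5*3=15, -4*3=-12, 2*3=6 -> [0, -27, 15, -12, 6]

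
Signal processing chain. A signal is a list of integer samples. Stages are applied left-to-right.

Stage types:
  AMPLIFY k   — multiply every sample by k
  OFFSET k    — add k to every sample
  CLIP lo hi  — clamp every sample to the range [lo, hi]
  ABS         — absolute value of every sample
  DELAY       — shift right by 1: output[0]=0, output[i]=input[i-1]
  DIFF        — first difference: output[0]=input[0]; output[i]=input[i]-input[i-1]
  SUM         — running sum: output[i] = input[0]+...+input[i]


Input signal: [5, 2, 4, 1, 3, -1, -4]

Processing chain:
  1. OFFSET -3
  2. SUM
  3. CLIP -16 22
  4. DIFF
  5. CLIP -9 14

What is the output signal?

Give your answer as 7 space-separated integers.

Answer: 2 -1 1 -2 0 -4 -7

Derivation:
Input: [5, 2, 4, 1, 3, -1, -4]
Stage 1 (OFFSET -3): 5+-3=2, 2+-3=-1, 4+-3=1, 1+-3=-2, 3+-3=0, -1+-3=-4, -4+-3=-7 -> [2, -1, 1, -2, 0, -4, -7]
Stage 2 (SUM): sum[0..0]=2, sum[0..1]=1, sum[0..2]=2, sum[0..3]=0, sum[0..4]=0, sum[0..5]=-4, sum[0..6]=-11 -> [2, 1, 2, 0, 0, -4, -11]
Stage 3 (CLIP -16 22): clip(2,-16,22)=2, clip(1,-16,22)=1, clip(2,-16,22)=2, clip(0,-16,22)=0, clip(0,-16,22)=0, clip(-4,-16,22)=-4, clip(-11,-16,22)=-11 -> [2, 1, 2, 0, 0, -4, -11]
Stage 4 (DIFF): s[0]=2, 1-2=-1, 2-1=1, 0-2=-2, 0-0=0, -4-0=-4, -11--4=-7 -> [2, -1, 1, -2, 0, -4, -7]
Stage 5 (CLIP -9 14): clip(2,-9,14)=2, clip(-1,-9,14)=-1, clip(1,-9,14)=1, clip(-2,-9,14)=-2, clip(0,-9,14)=0, clip(-4,-9,14)=-4, clip(-7,-9,14)=-7 -> [2, -1, 1, -2, 0, -4, -7]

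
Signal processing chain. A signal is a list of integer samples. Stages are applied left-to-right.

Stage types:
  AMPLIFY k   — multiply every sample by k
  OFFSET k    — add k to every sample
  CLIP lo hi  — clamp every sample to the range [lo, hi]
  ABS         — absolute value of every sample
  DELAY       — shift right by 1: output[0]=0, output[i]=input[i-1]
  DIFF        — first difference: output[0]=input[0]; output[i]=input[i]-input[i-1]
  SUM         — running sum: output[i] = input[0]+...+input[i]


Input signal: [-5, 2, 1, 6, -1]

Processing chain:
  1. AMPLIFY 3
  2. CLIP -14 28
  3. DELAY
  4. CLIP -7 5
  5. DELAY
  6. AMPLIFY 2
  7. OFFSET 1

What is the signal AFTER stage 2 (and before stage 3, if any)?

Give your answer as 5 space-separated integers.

Answer: -14 6 3 18 -3

Derivation:
Input: [-5, 2, 1, 6, -1]
Stage 1 (AMPLIFY 3): -5*3=-15, 2*3=6, 1*3=3, 6*3=18, -1*3=-3 -> [-15, 6, 3, 18, -3]
Stage 2 (CLIP -14 28): clip(-15,-14,28)=-14, clip(6,-14,28)=6, clip(3,-14,28)=3, clip(18,-14,28)=18, clip(-3,-14,28)=-3 -> [-14, 6, 3, 18, -3]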